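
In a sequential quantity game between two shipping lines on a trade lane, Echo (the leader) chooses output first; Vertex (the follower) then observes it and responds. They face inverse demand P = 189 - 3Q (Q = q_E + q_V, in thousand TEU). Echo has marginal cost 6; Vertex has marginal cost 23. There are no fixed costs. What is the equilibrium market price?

56

The follower Vertex best-responds to any q_E: π_V = (189 - 3Q)q_V - 23q_V.
∂π_V/∂q_V = 166 - 3q_E - 6q_V = 0 gives the reaction function q_V = (166 - 3q_E)/6.
Echo substitutes q_V(q_E) into its own profit: π_E = q_E(189 - 3q_E - (166 - 3q_E)/2) - 6q_E = (106 - (3/2)q_E)q_E - 6q_E.
Leader FOC: 100 - 3q_E = 0, so q_E = 100/3.
Then q_V = (166 - 3·(100/3))/6 = 11.
Total output Q = 133/3, so price P = 189 - 3·(133/3) = 56.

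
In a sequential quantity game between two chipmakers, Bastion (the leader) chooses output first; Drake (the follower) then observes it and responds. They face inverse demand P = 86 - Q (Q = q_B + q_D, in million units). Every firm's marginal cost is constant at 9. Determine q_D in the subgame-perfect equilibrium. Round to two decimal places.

Solve by backward induction. Given q_B, the follower Drake maximises π_D = (86 - q_B - q_D)q_D - 9q_D.
Follower FOC: 77 - q_B - 2q_D = 0, so q_D(q_B) = (77 - q_B)/2.
Bastion substitutes q_D(q_B) into its own profit: π_B = q_B(86 - q_B - (77 - q_B)/2) - 9q_B = (95/2 - (1/2)q_B)q_B - 9q_B.
Leader FOC: 77/2 - q_B = 0, so q_B = 77/2.
Then q_D = (77 - 77/2)/2 = 77/4.

19.25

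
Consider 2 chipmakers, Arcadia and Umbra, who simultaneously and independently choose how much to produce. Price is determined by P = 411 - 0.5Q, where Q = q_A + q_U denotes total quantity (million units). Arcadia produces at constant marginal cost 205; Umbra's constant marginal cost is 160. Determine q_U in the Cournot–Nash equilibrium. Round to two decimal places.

197.33

Arcadia's profit: π_A = (411 - 0.5Q)q_A - (205q_A). Setting ∂π_A/∂q_A = 0: 206 - q_A - (1/2)(q_U) = 0.
Umbra's first-order condition: 251 - q_U - (1/2)(q_A) = 0.
So q_A = (206 - (1/2)q_U) and q_U = (251 - (1/2)q_A).
Solving the pair: q_A = 322/3, q_U = 592/3.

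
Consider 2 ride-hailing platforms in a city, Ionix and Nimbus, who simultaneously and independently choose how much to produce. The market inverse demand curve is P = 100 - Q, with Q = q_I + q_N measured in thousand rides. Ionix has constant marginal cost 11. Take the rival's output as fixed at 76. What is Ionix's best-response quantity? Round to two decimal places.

6.50

With the rival's output fixed at 76, Ionix's profit is π_I = (100 - 76 - q_I)q_I - (11q_I) = (24 - q_I)q_I - (11q_I).
∂π_I/∂q_I = 13 - 2q_I = 0, so q_I = 13/2.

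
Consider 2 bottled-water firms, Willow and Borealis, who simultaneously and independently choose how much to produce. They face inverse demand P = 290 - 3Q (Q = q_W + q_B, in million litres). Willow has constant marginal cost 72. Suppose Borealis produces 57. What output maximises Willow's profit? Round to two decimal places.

With the rival's output fixed at 57, Willow's profit is π_W = (290 - 3·57 - 3q_W)q_W - (72q_W) = (119 - 3q_W)q_W - (72q_W).
∂π_W/∂q_W = 47 - 6q_W = 0, so q_W = 47/6.

7.83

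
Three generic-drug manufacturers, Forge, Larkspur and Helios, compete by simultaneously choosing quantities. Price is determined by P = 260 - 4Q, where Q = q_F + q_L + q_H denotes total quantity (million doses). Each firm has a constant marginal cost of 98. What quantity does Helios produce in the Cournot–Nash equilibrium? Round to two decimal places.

10.13

A representative firm's profit is π_i = q_i(260 - 4Q) - 98q_i.
First-order condition (treating rivals' output as given): 162 - 8q_i - 4·Σ_{j≠i} q_j = 0.
By symmetry each firm produces the same amount; substituting Σ_{j≠i} q_j = 2q_i yields q_i = 162/16 = 81/8.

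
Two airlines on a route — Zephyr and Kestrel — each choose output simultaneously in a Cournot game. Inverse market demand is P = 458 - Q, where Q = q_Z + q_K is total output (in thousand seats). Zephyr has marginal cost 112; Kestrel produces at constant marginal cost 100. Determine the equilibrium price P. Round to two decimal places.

Zephyr's profit: π_Z = (458 - Q)q_Z - (112q_Z). Setting ∂π_Z/∂q_Z = 0: 346 - 2q_Z - (q_K) = 0.
Kestrel's profit: π_K = (458 - Q)q_K - (100q_K). Setting ∂π_K/∂q_K = 0: 358 - 2q_K - (q_Z) = 0.
So q_Z = (346 - q_K)/2 and q_K = (358 - q_Z)/2.
Solving the pair: q_Z = 334/3, q_K = 370/3.
Total output Q = 704/3, so price P = 458 - 704/3 = 670/3.

223.33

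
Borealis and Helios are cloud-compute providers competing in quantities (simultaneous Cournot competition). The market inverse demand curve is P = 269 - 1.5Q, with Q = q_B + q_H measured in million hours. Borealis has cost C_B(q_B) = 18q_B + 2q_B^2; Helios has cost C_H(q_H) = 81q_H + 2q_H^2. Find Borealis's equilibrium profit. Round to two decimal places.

Borealis's profit: π_B = (269 - 1.5Q)q_B - (18q_B + 2q_B²). Setting ∂π_B/∂q_B = 0: 251 - 7q_B - (3/2)(q_H) = 0.
Helios's profit: π_H = (269 - 1.5Q)q_H - (81q_H + 2q_H²). Setting ∂π_H/∂q_H = 0: 188 - 7q_H - (3/2)(q_B) = 0.
So q_B = (251 - (3/2)q_H)/7 and q_H = (188 - (3/2)q_B)/7.
Solving the pair: q_B = 31.5508, q_H = 20.0963.
Price P = 269 - (3/2)·(878/17) = 191.5294.
Borealis's profit: 191.5294·31.5508 - 18·31.5508 - 2·31.5508² = 3484.0859.

3484.09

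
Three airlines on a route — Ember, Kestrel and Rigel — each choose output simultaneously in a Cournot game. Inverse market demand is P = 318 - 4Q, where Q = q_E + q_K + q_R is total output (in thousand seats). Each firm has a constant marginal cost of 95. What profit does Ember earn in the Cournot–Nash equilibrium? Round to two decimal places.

777.02

A representative firm's profit is π_i = q_i(318 - 4Q) - 95q_i.
First-order condition (treating rivals' output as given): 223 - 8q_i - 4·Σ_{j≠i} q_j = 0.
With identical firms every q_j equals q_i, so Σ_{j≠i} q_j = 2q_i and 223 = 16q_i, giving q_i = 223/16.
Price P = 318 - 4·(669/16) = 603/4.
Ember's profit: (603/4 - 95)·(223/16) = 777.0156.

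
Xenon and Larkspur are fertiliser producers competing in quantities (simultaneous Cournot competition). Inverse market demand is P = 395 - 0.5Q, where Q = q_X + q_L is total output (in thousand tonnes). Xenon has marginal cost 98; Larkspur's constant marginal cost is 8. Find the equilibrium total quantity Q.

Xenon's profit: π_X = (395 - 0.5Q)q_X - (98q_X). Setting ∂π_X/∂q_X = 0: 297 - q_X - (1/2)(q_L) = 0.
Larkspur's profit: π_L = (395 - 0.5Q)q_L - (8q_L). Setting ∂π_L/∂q_L = 0: 387 - q_L - (1/2)(q_X) = 0.
So q_X = (297 - (1/2)q_L) and q_L = (387 - (1/2)q_X).
Substituting one into the other gives q_X = 138 and q_L = 318.
Total output Q = 138 + 318 = 456.

456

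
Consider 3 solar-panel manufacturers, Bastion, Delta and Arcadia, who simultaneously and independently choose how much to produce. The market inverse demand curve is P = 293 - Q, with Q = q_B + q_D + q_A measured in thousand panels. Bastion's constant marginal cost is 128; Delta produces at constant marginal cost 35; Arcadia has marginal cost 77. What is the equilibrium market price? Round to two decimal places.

133.25

Bastion's profit: π_B = (293 - Q)q_B - (128q_B). Setting ∂π_B/∂q_B = 0: 165 - 2q_B - (q_D + q_A) = 0.
Delta's profit: π_D = (293 - Q)q_D - (35q_D). Setting ∂π_D/∂q_D = 0: 258 - 2q_D - (q_B + q_A) = 0.
Arcadia's profit: π_A = (293 - Q)q_A - (77q_A). Setting ∂π_A/∂q_A = 0: 216 - 2q_A - (q_B + q_D) = 0.
Adding the 3 conditions: 639 − 2Q − 2Q = 0, i.e. Q = 639/4.
Back-substituting: q_B = (165 − 639/4) = 21/4, q_D = (258 − 639/4) = 393/4, q_A = (216 − 639/4) = 225/4.
Total output Q = 639/4, so price P = 293 - 639/4 = 533/4.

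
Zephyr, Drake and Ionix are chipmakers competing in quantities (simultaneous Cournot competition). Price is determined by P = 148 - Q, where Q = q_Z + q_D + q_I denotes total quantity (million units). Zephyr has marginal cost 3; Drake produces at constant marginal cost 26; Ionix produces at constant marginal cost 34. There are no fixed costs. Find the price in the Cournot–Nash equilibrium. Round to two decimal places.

Zephyr's profit: π_Z = (148 - Q)q_Z - (3q_Z). Setting ∂π_Z/∂q_Z = 0: 145 - 2q_Z - (q_D + q_I) = 0.
Drake's profit: π_D = (148 - Q)q_D - (26q_D). Setting ∂π_D/∂q_D = 0: 122 - 2q_D - (q_Z + q_I) = 0.
Ionix's first-order condition: 114 - 2q_I - (q_Z + q_D) = 0.
Adding the 3 conditions: 381 − 2Q − 2Q = 0, i.e. Q = 381/4.
Back-substituting: q_Z = (145 − 381/4) = 199/4, q_D = (122 − 381/4) = 107/4, q_I = (114 − 381/4) = 75/4.
Total output Q = 381/4, so price P = 148 - 381/4 = 211/4.

52.75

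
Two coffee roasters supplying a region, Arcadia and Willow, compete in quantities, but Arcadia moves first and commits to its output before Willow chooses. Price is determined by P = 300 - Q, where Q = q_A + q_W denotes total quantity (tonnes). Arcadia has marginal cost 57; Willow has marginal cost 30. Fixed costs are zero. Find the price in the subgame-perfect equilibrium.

The follower Willow best-responds to any q_A: π_W = (300 - Q)q_W - 30q_W.
Follower FOC: 270 - q_A - 2q_W = 0, so q_W(q_A) = (270 - q_A)/2.
Arcadia substitutes q_W(q_A) into its own profit: π_A = q_A(300 - q_A - (270 - q_A)/2) - 57q_A = (165 - (1/2)q_A)q_A - 57q_A.
Leader FOC: 108 - q_A = 0, so q_A = 108.
Then q_W = (270 - 108)/2 = 81.
Total output Q = 189, so price P = 300 - 189 = 111.

111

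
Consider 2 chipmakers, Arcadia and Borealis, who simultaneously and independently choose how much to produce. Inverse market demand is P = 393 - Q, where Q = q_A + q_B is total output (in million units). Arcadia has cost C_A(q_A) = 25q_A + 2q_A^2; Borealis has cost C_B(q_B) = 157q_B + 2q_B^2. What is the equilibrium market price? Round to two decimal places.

Arcadia's profit: π_A = (393 - Q)q_A - (25q_A + 2q_A²). Setting ∂π_A/∂q_A = 0: 368 - 6q_A - (q_B) = 0.
Borealis's profit: π_B = (393 - Q)q_B - (157q_B + 2q_B²). Setting ∂π_B/∂q_B = 0: 236 - 6q_B - (q_A) = 0.
Best responses: q_A = (368 - q_B)/6, q_B = (236 - q_A)/6.
Substituting one into the other gives q_A = 1972/35 and q_B = 1048/35.
Total output Q = 604/7, so price P = 393 - 604/7 = 306.7143.

306.71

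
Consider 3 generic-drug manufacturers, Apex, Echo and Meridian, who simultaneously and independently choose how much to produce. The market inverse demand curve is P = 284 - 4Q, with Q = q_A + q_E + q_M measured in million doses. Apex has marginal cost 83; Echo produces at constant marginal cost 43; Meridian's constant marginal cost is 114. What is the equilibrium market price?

131

Apex's profit: π_A = (284 - 4Q)q_A - (83q_A). Setting ∂π_A/∂q_A = 0: 201 - 8q_A - 4(q_E + q_M) = 0.
Echo's first-order condition: 241 - 8q_E - 4(q_A + q_M) = 0.
Meridian's profit: π_M = (284 - 4Q)q_M - (114q_M). Setting ∂π_M/∂q_M = 0: 170 - 8q_M - 4(q_A + q_E) = 0.
Summing all 3 equations gives 612 − 16Q = 0, hence Q = 153/4.
Back-substituting: q_A = (201 − 153)/4 = 12, q_E = (241 − 153)/4 = 22, q_M = (170 − 153)/4 = 17/4.
Total output Q = 153/4, so price P = 284 - 4·(153/4) = 131.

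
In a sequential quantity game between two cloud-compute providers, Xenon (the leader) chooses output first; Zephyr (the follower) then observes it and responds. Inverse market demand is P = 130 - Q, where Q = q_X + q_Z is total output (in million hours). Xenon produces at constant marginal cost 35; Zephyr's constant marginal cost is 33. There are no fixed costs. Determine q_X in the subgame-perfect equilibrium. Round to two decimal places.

46.50

The follower Zephyr best-responds to any q_X: π_Z = (130 - Q)q_Z - 33q_Z.
Setting the follower's marginal profit to zero, 97 - q_X - 2q_Z = 0, i.e. q_Z = (97 - q_X)/2.
The leader anticipates this reaction. Substituting into P = 130 - Q gives P = 163/2 - (1/2)q_X, so π_X = (163/2 - (1/2)q_X)q_X - 35q_X.
The leader's first-order condition 93/2 - q_X = 0 yields q_X = 93/2.
Then q_Z = (97 - 93/2)/2 = 101/4.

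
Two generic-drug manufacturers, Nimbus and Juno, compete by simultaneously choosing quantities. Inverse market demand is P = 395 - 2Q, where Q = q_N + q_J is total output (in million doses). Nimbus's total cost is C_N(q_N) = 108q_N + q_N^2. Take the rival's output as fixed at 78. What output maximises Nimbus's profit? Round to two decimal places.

21.83

With the rival's output fixed at 78, Nimbus's profit is π_N = (395 - 2·78 - 2q_N)q_N - (108q_N + q_N²) = (239 - 2q_N)q_N - (108q_N + q_N²).
∂π_N/∂q_N = 131 - 6q_N = 0, so q_N = 131/6.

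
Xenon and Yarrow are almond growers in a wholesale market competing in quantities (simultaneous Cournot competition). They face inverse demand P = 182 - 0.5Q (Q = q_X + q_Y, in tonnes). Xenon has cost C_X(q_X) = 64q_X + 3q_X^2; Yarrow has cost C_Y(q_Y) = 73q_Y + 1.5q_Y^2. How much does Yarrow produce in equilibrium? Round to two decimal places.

Xenon's profit: π_X = (182 - 0.5Q)q_X - (64q_X + 3q_X²). Setting ∂π_X/∂q_X = 0: 118 - 7q_X - (1/2)(q_Y) = 0.
Yarrow's first-order condition: 109 - 4q_Y - (1/2)(q_X) = 0.
Rearranging gives the reaction functions q_X = (118 - (1/2)q_Y)/7 and q_Y = (109 - (1/2)q_X)/4.
Substituting one into the other gives q_X = 1670/111 and q_Y = 25.3694.

25.37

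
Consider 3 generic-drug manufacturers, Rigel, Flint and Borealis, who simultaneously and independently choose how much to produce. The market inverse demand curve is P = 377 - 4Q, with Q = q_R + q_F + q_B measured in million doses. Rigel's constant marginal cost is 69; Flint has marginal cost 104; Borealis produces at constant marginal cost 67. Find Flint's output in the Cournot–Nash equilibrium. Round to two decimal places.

12.56

Rigel's profit: π_R = (377 - 4Q)q_R - (69q_R). Setting ∂π_R/∂q_R = 0: 308 - 8q_R - 4(q_F + q_B) = 0.
Flint's profit: π_F = (377 - 4Q)q_F - (104q_F). Setting ∂π_F/∂q_F = 0: 273 - 8q_F - 4(q_R + q_B) = 0.
Borealis's first-order condition: 310 - 8q_B - 4(q_R + q_F) = 0.
Adding the 3 first-order conditions: 891 − 16Q = 0, so Q = 891/16.
Back-substituting: q_R = (308 − 891/4)/4 = 341/16, q_F = (273 − 891/4)/4 = 201/16, q_B = (310 − 891/4)/4 = 349/16.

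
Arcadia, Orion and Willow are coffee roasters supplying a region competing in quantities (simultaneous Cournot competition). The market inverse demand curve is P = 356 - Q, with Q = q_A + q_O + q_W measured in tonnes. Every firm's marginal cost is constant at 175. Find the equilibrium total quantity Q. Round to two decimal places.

A representative firm's profit is π_i = q_i(356 - Q) - 175q_i.
First-order condition (treating rivals' output as given): 181 - 2q_i - Σ_{j≠i} q_j = 0.
By symmetry each firm produces the same amount; substituting Σ_{j≠i} q_j = 2q_i yields q_i = 181/4.
Total output Q = 181/4 + 181/4 + 181/4 = 543/4.

135.75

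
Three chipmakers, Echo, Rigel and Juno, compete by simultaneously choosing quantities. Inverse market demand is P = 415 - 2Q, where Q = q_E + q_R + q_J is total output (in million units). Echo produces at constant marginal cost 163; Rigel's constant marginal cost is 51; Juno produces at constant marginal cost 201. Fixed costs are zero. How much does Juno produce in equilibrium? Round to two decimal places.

Echo's profit: π_E = (415 - 2Q)q_E - (163q_E). Setting ∂π_E/∂q_E = 0: 252 - 4q_E - 2(q_R + q_J) = 0.
Rigel's first-order condition: 364 - 4q_R - 2(q_E + q_J) = 0.
Juno's profit: π_J = (415 - 2Q)q_J - (201q_J). Setting ∂π_J/∂q_J = 0: 214 - 4q_J - 2(q_E + q_R) = 0.
Adding the 3 first-order conditions: 830 − 8Q = 0, so Q = 415/4.
Back-substituting: q_E = (252 − 415/2)/2 = 89/4, q_R = (364 − 415/2)/2 = 313/4, q_J = (214 − 415/2)/2 = 13/4.

3.25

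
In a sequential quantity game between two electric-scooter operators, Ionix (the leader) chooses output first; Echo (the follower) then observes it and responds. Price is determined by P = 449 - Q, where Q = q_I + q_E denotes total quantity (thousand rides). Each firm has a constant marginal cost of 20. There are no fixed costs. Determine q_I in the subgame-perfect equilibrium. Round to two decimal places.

The follower Echo best-responds to any q_I: π_E = (449 - Q)q_E - 20q_E.
∂π_E/∂q_E = 429 - q_I - 2q_E = 0 gives the reaction function q_E = (429 - q_I)/2.
The leader anticipates this reaction. Substituting into P = 449 - Q gives P = 469/2 - (1/2)q_I, so π_I = (469/2 - (1/2)q_I)q_I - 20q_I.
Leader FOC: 429/2 - q_I = 0, so q_I = 429/2.
Then q_E = (429 - 429/2)/2 = 429/4.

214.50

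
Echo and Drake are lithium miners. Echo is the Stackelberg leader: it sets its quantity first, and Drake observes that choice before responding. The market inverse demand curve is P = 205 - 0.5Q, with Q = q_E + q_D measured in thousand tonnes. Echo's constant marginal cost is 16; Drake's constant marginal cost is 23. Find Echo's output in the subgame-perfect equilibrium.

Solve by backward induction. Given q_E, the follower Drake maximises π_D = (205 - (1/2)q_E - (1/2)q_D)q_D - 23q_D.
Follower FOC: 182 - (1/2)q_E - q_D = 0, so q_D(q_E) = (182 - (1/2)q_E).
The leader anticipates this reaction. Substituting into P = 205 - 0.5Q gives P = 114 - (1/4)q_E, so π_E = (114 - (1/4)q_E)q_E - 16q_E.
The leader's first-order condition 98 - (1/2)q_E = 0 yields q_E = 196.
Then q_D = (182 - (1/2)·196) = 84.

196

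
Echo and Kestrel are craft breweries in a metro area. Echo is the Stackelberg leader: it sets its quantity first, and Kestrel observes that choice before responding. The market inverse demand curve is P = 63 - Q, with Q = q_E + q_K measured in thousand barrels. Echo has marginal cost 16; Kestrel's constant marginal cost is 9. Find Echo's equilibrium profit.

200

The follower Kestrel best-responds to any q_E: π_K = (63 - Q)q_K - 9q_K.
Follower FOC: 54 - q_E - 2q_K = 0, so q_K(q_E) = (54 - q_E)/2.
Echo substitutes q_K(q_E) into its own profit: π_E = q_E(63 - q_E - (54 - q_E)/2) - 16q_E = (36 - (1/2)q_E)q_E - 16q_E.
Leader FOC: 20 - q_E = 0, so q_E = 20.
Then q_K = (54 - 20)/2 = 17.
Price P = 63 - 37 = 26.
Echo's profit: (26 - 16)·20 = 200.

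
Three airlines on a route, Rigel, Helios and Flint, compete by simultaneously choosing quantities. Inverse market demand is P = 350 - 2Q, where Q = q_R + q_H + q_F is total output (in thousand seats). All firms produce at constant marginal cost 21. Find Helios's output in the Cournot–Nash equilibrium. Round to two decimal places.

41.13

Each firm earns π_i = (350 - 2Q)q_i - 21q_i.
First-order condition (treating rivals' output as given): 329 - 4q_i - 2·Σ_{j≠i} q_j = 0.
With identical firms every q_j equals q_i, so Σ_{j≠i} q_j = 2q_i and 329 = 8q_i, giving q_i = 329/8.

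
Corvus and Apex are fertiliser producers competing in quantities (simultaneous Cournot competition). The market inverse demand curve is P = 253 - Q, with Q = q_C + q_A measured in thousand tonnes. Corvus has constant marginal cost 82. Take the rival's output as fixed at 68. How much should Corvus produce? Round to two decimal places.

With the rival's output fixed at 68, Corvus's profit is π_C = (253 - 68 - q_C)q_C - (82q_C) = (185 - q_C)q_C - (82q_C).
∂π_C/∂q_C = 103 - 2q_C = 0, so q_C = 103/2.

51.50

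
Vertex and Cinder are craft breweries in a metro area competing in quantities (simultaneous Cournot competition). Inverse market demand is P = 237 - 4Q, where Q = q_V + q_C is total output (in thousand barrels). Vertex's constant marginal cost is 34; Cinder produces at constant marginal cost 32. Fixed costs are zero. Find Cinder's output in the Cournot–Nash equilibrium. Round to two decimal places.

Vertex's profit: π_V = (237 - 4Q)q_V - (34q_V). Setting ∂π_V/∂q_V = 0: 203 - 8q_V - 4(q_C) = 0.
Cinder's profit: π_C = (237 - 4Q)q_C - (32q_C). Setting ∂π_C/∂q_C = 0: 205 - 8q_C - 4(q_V) = 0.
Best responses: q_V = (203 - 4q_C)/8, q_C = (205 - 4q_V)/8.
Substituting one into the other gives q_V = 67/4 and q_C = 69/4.

17.25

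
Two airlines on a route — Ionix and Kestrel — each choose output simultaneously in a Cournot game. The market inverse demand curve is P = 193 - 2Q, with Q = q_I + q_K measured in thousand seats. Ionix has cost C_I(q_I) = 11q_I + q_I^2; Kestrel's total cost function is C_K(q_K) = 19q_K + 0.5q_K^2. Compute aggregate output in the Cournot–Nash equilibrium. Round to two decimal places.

Ionix's profit: π_I = (193 - 2Q)q_I - (11q_I + q_I²). Setting ∂π_I/∂q_I = 0: 182 - 6q_I - 2(q_K) = 0.
Kestrel's first-order condition: 174 - 5q_K - 2(q_I) = 0.
Rearranging gives the reaction functions q_I = (182 - 2q_K)/6 and q_K = (174 - 2q_I)/5.
Substituting one into the other gives q_I = 281/13 and q_K = 340/13.
Total output Q = 281/13 + 340/13 = 621/13.

47.77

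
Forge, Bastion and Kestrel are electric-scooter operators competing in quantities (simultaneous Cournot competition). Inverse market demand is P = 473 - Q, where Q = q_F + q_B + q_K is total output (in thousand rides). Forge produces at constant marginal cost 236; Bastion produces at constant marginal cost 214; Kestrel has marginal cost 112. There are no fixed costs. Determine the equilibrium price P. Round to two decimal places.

Forge's profit: π_F = (473 - Q)q_F - (236q_F). Setting ∂π_F/∂q_F = 0: 237 - 2q_F - (q_B + q_K) = 0.
Bastion's profit: π_B = (473 - Q)q_B - (214q_B). Setting ∂π_B/∂q_B = 0: 259 - 2q_B - (q_F + q_K) = 0.
Kestrel's first-order condition: 361 - 2q_K - (q_F + q_B) = 0.
Adding the 3 conditions: 857 − 2Q − 2Q = 0, i.e. Q = 857/4.
Back-substituting: q_F = (237 − 857/4) = 91/4, q_B = (259 − 857/4) = 179/4, q_K = (361 − 857/4) = 587/4.
Total output Q = 857/4, so price P = 473 - 857/4 = 1035/4.

258.75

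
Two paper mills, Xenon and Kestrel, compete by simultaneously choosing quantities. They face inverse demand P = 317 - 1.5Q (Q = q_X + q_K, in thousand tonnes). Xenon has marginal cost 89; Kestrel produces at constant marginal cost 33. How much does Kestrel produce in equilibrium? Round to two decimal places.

Xenon's profit: π_X = (317 - 1.5Q)q_X - (89q_X). Setting ∂π_X/∂q_X = 0: 228 - 3q_X - (3/2)(q_K) = 0.
Kestrel's first-order condition: 284 - 3q_K - (3/2)(q_X) = 0.
Rearranging gives the reaction functions q_X = (228 - (3/2)q_K)/3 and q_K = (284 - (3/2)q_X)/3.
Substituting one into the other gives q_X = 344/9 and q_K = 680/9.

75.56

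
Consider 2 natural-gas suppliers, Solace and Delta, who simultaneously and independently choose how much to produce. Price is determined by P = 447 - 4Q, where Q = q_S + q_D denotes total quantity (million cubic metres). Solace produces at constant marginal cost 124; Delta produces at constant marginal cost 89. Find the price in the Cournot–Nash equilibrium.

220

Solace's profit: π_S = (447 - 4Q)q_S - (124q_S). Setting ∂π_S/∂q_S = 0: 323 - 8q_S - 4(q_D) = 0.
Delta's first-order condition: 358 - 8q_D - 4(q_S) = 0.
Best responses: q_S = (323 - 4q_D)/8, q_D = (358 - 4q_S)/8.
Substituting one into the other gives q_S = 24 and q_D = 131/4.
Total output Q = 227/4, so price P = 447 - 4·(227/4) = 220.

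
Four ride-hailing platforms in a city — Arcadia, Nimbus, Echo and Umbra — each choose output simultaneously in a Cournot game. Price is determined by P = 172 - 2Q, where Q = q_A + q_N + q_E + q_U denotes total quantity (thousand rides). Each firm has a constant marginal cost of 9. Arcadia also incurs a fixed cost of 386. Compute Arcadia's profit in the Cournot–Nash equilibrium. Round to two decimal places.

Each firm earns π_i = (172 - 2Q)q_i - 9q_i.
First-order condition (treating rivals' output as given): 163 - 4q_i - 2·Σ_{j≠i} q_j = 0.
By symmetry each firm produces the same amount; substituting Σ_{j≠i} q_j = 3q_i yields q_i = 163/10.
Price P = 172 - 2·(326/5) = 208/5.
Arcadia's profit: (208/5 - 9)·(163/10) - 386 = 145.3800.

145.38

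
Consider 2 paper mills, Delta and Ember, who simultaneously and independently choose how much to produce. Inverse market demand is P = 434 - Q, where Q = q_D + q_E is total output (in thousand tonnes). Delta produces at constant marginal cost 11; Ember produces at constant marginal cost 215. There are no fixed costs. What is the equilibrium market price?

Delta's profit: π_D = (434 - Q)q_D - (11q_D). Setting ∂π_D/∂q_D = 0: 423 - 2q_D - (q_E) = 0.
Ember's first-order condition: 219 - 2q_E - (q_D) = 0.
Rearranging gives the reaction functions q_D = (423 - q_E)/2 and q_E = (219 - q_D)/2.
Substituting one into the other gives q_D = 209 and q_E = 5.
Total output Q = 214, so price P = 434 - 214 = 220.

220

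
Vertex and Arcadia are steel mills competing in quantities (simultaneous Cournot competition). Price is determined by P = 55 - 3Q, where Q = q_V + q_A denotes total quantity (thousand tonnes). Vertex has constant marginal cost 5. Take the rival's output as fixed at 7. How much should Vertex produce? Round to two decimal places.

With the rival's output fixed at 7, Vertex's profit is π_V = (55 - 3·7 - 3q_V)q_V - (5q_V) = (34 - 3q_V)q_V - (5q_V).
∂π_V/∂q_V = 29 - 6q_V = 0, so q_V = 29/6.

4.83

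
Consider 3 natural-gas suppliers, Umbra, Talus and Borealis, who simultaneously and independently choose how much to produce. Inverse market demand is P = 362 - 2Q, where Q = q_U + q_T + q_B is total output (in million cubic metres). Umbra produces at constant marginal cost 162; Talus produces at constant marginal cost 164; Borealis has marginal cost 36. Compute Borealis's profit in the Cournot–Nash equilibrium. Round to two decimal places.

Umbra's profit: π_U = (362 - 2Q)q_U - (162q_U). Setting ∂π_U/∂q_U = 0: 200 - 4q_U - 2(q_T + q_B) = 0.
Talus's first-order condition: 198 - 4q_T - 2(q_U + q_B) = 0.
Borealis's first-order condition: 326 - 4q_B - 2(q_U + q_T) = 0.
Adding the 3 conditions: 724 − 4Q − 4Q = 0, i.e. Q = 181/2.
Back-substituting: q_U = (200 − 181)/2 = 19/2, q_T = (198 − 181)/2 = 17/2, q_B = (326 − 181)/2 = 145/2.
Price P = 362 - 2·(181/2) = 181.
Borealis's profit: (181 - 36)·(145/2) = 10512.5000.

10512.50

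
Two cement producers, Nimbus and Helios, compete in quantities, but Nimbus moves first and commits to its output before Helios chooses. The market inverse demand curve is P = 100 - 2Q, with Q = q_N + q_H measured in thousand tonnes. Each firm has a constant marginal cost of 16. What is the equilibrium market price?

37

Solve by backward induction. Given q_N, the follower Helios maximises π_H = (100 - 2q_N - 2q_H)q_H - 16q_H.
∂π_H/∂q_H = 84 - 2q_N - 4q_H = 0 gives the reaction function q_H = (84 - 2q_N)/4.
The leader anticipates this reaction. Substituting into P = 100 - 2Q gives P = 58 - q_N, so π_N = (58 - q_N)q_N - 16q_N.
Leader FOC: 42 - 2q_N = 0, so q_N = 21.
Then q_H = (84 - 2·21)/4 = 21/2.
Total output Q = 63/2, so price P = 100 - 2·(63/2) = 37.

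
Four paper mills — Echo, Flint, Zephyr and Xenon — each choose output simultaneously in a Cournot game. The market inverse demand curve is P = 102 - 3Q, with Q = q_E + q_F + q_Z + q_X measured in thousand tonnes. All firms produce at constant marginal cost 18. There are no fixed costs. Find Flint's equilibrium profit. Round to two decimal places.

Each firm earns π_i = (102 - 3Q)q_i - 18q_i.
Setting ∂π_i/∂q_i = 0 with rivals' quantities fixed: 84 - 6q_i - 3·Σ_{j≠i} q_j = 0.
By symmetry each firm produces the same amount; substituting Σ_{j≠i} q_j = 3q_i yields q_i = 84/15 = 28/5.
Price P = 102 - 3·(112/5) = 174/5.
Flint's profit: (174/5 - 18)·(28/5) = 94.0800.

94.08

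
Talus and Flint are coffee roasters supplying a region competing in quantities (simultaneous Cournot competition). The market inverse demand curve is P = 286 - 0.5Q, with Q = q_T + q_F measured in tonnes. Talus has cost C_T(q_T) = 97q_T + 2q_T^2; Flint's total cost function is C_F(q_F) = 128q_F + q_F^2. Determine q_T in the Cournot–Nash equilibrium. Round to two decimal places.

33.08

Talus's profit: π_T = (286 - 0.5Q)q_T - (97q_T + 2q_T²). Setting ∂π_T/∂q_T = 0: 189 - 5q_T - (1/2)(q_F) = 0.
Flint's first-order condition: 158 - 3q_F - (1/2)(q_T) = 0.
So q_T = (189 - (1/2)q_F)/5 and q_F = (158 - (1/2)q_T)/3.
Substituting one into the other gives q_T = 1952/59 and q_F = 47.1525.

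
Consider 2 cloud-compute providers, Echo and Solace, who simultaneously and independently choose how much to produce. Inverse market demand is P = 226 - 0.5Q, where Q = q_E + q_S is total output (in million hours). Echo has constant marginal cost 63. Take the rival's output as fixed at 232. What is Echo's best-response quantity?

With the rival's output fixed at 232, Echo's profit is π_E = (226 - (1/2)·232 - (1/2)q_E)q_E - (63q_E) = (110 - (1/2)q_E)q_E - (63q_E).
∂π_E/∂q_E = 47 - q_E = 0, so q_E = 47.

47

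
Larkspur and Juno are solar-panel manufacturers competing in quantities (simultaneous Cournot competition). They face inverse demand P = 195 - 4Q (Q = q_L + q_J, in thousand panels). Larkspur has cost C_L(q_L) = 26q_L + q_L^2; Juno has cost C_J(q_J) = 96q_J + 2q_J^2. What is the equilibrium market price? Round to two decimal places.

120.15

Larkspur's profit: π_L = (195 - 4Q)q_L - (26q_L + q_L²). Setting ∂π_L/∂q_L = 0: 169 - 10q_L - 4(q_J) = 0.
Juno's first-order condition: 99 - 12q_J - 4(q_L) = 0.
Best responses: q_L = (169 - 4q_J)/10, q_J = (99 - 4q_L)/12.
Substituting one into the other gives q_L = 204/13 and q_J = 157/52.
Total output Q = 973/52, so price P = 195 - 4·(973/52) = 1562/13.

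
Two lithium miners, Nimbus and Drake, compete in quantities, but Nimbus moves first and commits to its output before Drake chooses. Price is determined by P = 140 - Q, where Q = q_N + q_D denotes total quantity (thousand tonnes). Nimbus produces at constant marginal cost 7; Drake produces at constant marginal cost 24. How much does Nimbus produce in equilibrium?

The follower Drake best-responds to any q_N: π_D = (140 - Q)q_D - 24q_D.
Setting the follower's marginal profit to zero, 116 - q_N - 2q_D = 0, i.e. q_D = (116 - q_N)/2.
Nimbus substitutes q_D(q_N) into its own profit: π_N = q_N(140 - q_N - (116 - q_N)/2) - 7q_N = (82 - (1/2)q_N)q_N - 7q_N.
Maximising: ∂π_N/∂q_N = 75 - q_N = 0, giving q_N = 75.
Then q_D = (116 - 75)/2 = 41/2.

75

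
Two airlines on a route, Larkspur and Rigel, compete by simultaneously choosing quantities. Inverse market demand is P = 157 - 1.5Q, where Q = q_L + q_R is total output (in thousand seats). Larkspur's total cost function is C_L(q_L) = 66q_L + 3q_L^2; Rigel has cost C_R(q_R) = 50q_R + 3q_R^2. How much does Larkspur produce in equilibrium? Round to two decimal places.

8.36

Larkspur's profit: π_L = (157 - 1.5Q)q_L - (66q_L + 3q_L²). Setting ∂π_L/∂q_L = 0: 91 - 9q_L - (3/2)(q_R) = 0.
Rigel's profit: π_R = (157 - 1.5Q)q_R - (50q_R + 3q_R²). Setting ∂π_R/∂q_R = 0: 107 - 9q_R - (3/2)(q_L) = 0.
Rearranging gives the reaction functions q_L = (91 - (3/2)q_R)/9 and q_R = (107 - (3/2)q_L)/9.
Substituting one into the other gives q_L = 878/105 and q_R = 1102/105.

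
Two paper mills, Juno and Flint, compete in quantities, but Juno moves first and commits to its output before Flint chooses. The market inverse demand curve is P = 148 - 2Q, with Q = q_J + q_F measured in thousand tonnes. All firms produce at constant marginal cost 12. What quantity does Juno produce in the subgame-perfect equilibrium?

Solve by backward induction. Given q_J, the follower Flint maximises π_F = (148 - 2q_J - 2q_F)q_F - 12q_F.
Follower FOC: 136 - 2q_J - 4q_F = 0, so q_F(q_J) = (136 - 2q_J)/4.
Juno substitutes q_F(q_J) into its own profit: π_J = q_J(148 - 2q_J - (136 - 2q_J)/2) - 12q_J = (80 - q_J)q_J - 12q_J.
The leader's first-order condition 68 - 2q_J = 0 yields q_J = 34.
Then q_F = (136 - 2·34)/4 = 17.

34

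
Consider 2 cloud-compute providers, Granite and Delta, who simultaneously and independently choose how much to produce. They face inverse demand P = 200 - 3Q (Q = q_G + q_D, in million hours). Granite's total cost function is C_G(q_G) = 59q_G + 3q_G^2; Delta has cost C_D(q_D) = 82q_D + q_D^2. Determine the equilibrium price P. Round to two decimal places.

Granite's profit: π_G = (200 - 3Q)q_G - (59q_G + 3q_G²). Setting ∂π_G/∂q_G = 0: 141 - 12q_G - 3(q_D) = 0.
Delta's profit: π_D = (200 - 3Q)q_D - (82q_D + q_D²). Setting ∂π_D/∂q_D = 0: 118 - 8q_D - 3(q_G) = 0.
Best responses: q_G = (141 - 3q_D)/12, q_D = (118 - 3q_G)/8.
Substituting one into the other gives q_G = 258/29 and q_D = 331/29.
Total output Q = 589/29, so price P = 200 - 3·(589/29) = 139.0690.

139.07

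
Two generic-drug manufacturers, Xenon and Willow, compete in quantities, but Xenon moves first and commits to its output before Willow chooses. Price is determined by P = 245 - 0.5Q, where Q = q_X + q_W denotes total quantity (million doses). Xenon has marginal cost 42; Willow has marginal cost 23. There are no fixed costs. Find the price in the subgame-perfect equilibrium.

88

Solve by backward induction. Given q_X, the follower Willow maximises π_W = (245 - (1/2)q_X - (1/2)q_W)q_W - 23q_W.
∂π_W/∂q_W = 222 - (1/2)q_X - q_W = 0 gives the reaction function q_W = (222 - (1/2)q_X).
The leader anticipates this reaction. Substituting into P = 245 - 0.5Q gives P = 134 - (1/4)q_X, so π_X = (134 - (1/4)q_X)q_X - 42q_X.
The leader's first-order condition 92 - (1/2)q_X = 0 yields q_X = 184.
Then q_W = (222 - (1/2)·184) = 130.
Total output Q = 314, so price P = 245 - (1/2)·314 = 88.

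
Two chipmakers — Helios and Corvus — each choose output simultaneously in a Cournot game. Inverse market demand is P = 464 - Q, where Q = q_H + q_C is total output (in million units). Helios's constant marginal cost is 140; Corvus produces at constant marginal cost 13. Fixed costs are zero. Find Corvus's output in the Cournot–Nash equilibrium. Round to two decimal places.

192.67

Helios's profit: π_H = (464 - Q)q_H - (140q_H). Setting ∂π_H/∂q_H = 0: 324 - 2q_H - (q_C) = 0.
Corvus's profit: π_C = (464 - Q)q_C - (13q_C). Setting ∂π_C/∂q_C = 0: 451 - 2q_C - (q_H) = 0.
Rearranging gives the reaction functions q_H = (324 - q_C)/2 and q_C = (451 - q_H)/2.
Substituting one into the other gives q_H = 197/3 and q_C = 578/3.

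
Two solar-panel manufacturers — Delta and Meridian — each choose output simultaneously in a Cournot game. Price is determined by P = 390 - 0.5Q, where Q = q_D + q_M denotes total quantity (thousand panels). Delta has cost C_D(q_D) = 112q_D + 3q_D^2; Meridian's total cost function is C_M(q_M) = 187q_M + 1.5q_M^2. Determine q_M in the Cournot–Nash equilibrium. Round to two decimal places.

Delta's profit: π_D = (390 - 0.5Q)q_D - (112q_D + 3q_D²). Setting ∂π_D/∂q_D = 0: 278 - 7q_D - (1/2)(q_M) = 0.
Meridian's profit: π_M = (390 - 0.5Q)q_M - (187q_M + (3/2)q_M²). Setting ∂π_M/∂q_M = 0: 203 - 4q_M - (1/2)(q_D) = 0.
Rearranging gives the reaction functions q_D = (278 - (1/2)q_M)/7 and q_M = (203 - (1/2)q_D)/4.
Solving the pair: q_D = 36.4144, q_M = 46.1982.

46.20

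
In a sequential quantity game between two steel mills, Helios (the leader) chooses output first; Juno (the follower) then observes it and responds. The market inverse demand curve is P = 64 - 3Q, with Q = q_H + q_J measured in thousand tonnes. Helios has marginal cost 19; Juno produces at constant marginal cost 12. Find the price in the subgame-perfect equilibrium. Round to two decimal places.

28.50

Solve by backward induction. Given q_H, the follower Juno maximises π_J = (64 - 3q_H - 3q_J)q_J - 12q_J.
Setting the follower's marginal profit to zero, 52 - 3q_H - 6q_J = 0, i.e. q_J = (52 - 3q_H)/6.
The leader anticipates this reaction. Substituting into P = 64 - 3Q gives P = 38 - (3/2)q_H, so π_H = (38 - (3/2)q_H)q_H - 19q_H.
The leader's first-order condition 19 - 3q_H = 0 yields q_H = 19/3.
Then q_J = (52 - 3·(19/3))/6 = 11/2.
Total output Q = 71/6, so price P = 64 - 3·(71/6) = 57/2.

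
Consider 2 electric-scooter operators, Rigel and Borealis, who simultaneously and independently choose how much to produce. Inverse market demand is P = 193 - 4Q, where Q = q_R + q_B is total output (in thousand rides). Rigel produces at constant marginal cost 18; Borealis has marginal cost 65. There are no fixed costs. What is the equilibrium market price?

Rigel's profit: π_R = (193 - 4Q)q_R - (18q_R). Setting ∂π_R/∂q_R = 0: 175 - 8q_R - 4(q_B) = 0.
Borealis's first-order condition: 128 - 8q_B - 4(q_R) = 0.
Rearranging gives the reaction functions q_R = (175 - 4q_B)/8 and q_B = (128 - 4q_R)/8.
Substituting one into the other gives q_R = 37/2 and q_B = 27/4.
Total output Q = 101/4, so price P = 193 - 4·(101/4) = 92.

92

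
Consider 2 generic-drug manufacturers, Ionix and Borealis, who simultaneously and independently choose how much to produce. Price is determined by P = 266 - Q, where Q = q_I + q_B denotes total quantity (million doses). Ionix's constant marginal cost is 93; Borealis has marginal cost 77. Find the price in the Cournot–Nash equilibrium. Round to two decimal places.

145.33

Ionix's profit: π_I = (266 - Q)q_I - (93q_I). Setting ∂π_I/∂q_I = 0: 173 - 2q_I - (q_B) = 0.
Borealis's first-order condition: 189 - 2q_B - (q_I) = 0.
So q_I = (173 - q_B)/2 and q_B = (189 - q_I)/2.
Substituting one into the other gives q_I = 157/3 and q_B = 205/3.
Total output Q = 362/3, so price P = 266 - 362/3 = 436/3.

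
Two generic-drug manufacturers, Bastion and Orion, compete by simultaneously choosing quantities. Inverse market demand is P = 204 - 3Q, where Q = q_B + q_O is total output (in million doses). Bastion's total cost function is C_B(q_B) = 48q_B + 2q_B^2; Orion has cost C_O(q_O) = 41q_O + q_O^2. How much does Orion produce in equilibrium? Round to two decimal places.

16.37

Bastion's profit: π_B = (204 - 3Q)q_B - (48q_B + 2q_B²). Setting ∂π_B/∂q_B = 0: 156 - 10q_B - 3(q_O) = 0.
Orion's profit: π_O = (204 - 3Q)q_O - (41q_O + q_O²). Setting ∂π_O/∂q_O = 0: 163 - 8q_O - 3(q_B) = 0.
Best responses: q_B = (156 - 3q_O)/10, q_O = (163 - 3q_B)/8.
Solving the pair: q_B = 759/71, q_O = 1162/71.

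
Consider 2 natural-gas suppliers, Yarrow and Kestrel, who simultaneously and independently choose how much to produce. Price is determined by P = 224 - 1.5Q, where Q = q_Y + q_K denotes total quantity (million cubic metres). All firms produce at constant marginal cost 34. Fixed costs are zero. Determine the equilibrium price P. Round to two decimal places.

97.33

Each firm earns π_i = (224 - 1.5Q)q_i - 34q_i.
First-order condition (treating rivals' output as given): 190 - 3q_i - (3/2)q_j = 0.
By symmetry each firm produces the same amount; substituting q_j = q_i yields q_i = 190/(9/2) = 380/9.
Total output Q = 760/9, so price P = 224 - (3/2)·(760/9) = 292/3.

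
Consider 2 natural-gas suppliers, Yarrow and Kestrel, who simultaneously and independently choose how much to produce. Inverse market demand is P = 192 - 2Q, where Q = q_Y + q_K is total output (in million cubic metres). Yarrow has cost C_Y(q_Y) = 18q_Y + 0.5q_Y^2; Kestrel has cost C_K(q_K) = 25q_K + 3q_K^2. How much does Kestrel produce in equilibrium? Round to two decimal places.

Yarrow's profit: π_Y = (192 - 2Q)q_Y - (18q_Y + (1/2)q_Y²). Setting ∂π_Y/∂q_Y = 0: 174 - 5q_Y - 2(q_K) = 0.
Kestrel's first-order condition: 167 - 10q_K - 2(q_Y) = 0.
So q_Y = (174 - 2q_K)/5 and q_K = (167 - 2q_Y)/10.
Solving the pair: q_Y = 703/23, q_K = 487/46.

10.59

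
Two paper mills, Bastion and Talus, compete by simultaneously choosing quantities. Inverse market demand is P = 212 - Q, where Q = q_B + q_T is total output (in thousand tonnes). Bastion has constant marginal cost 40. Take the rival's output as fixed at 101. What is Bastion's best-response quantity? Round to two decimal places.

With the rival's output fixed at 101, Bastion's profit is π_B = (212 - 101 - q_B)q_B - (40q_B) = (111 - q_B)q_B - (40q_B).
∂π_B/∂q_B = 71 - 2q_B = 0, so q_B = 71/2.

35.50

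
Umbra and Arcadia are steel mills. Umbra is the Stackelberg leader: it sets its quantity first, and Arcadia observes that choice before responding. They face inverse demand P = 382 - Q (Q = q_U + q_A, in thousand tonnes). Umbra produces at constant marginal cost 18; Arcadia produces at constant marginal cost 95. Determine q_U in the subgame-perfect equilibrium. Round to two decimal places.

220.50

The follower Arcadia best-responds to any q_U: π_A = (382 - Q)q_A - 95q_A.
Follower FOC: 287 - q_U - 2q_A = 0, so q_A(q_U) = (287 - q_U)/2.
Umbra substitutes q_A(q_U) into its own profit: π_U = q_U(382 - q_U - (287 - q_U)/2) - 18q_U = (477/2 - (1/2)q_U)q_U - 18q_U.
Leader FOC: 441/2 - q_U = 0, so q_U = 441/2.
Then q_A = (287 - 441/2)/2 = 133/4.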